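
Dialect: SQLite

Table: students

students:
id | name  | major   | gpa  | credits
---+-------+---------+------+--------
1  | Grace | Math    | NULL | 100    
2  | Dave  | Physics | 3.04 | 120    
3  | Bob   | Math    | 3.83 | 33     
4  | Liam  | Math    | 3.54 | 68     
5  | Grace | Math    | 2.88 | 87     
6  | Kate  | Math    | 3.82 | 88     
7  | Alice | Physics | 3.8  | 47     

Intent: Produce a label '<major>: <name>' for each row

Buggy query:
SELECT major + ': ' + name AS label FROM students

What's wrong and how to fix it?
Bug: SQLite uses || for string concatenation; + coerces text to numbers (yielding 0)

Fix: Use the || operator for string concatenation

Corrected query:
SELECT major || ': ' || name AS label FROM students

Result:
label         
--------------
Math: Grace   
Physics: Dave 
Math: Bob     
Math: Liam    
Math: Grace   
Math: Kate    
Physics: Alice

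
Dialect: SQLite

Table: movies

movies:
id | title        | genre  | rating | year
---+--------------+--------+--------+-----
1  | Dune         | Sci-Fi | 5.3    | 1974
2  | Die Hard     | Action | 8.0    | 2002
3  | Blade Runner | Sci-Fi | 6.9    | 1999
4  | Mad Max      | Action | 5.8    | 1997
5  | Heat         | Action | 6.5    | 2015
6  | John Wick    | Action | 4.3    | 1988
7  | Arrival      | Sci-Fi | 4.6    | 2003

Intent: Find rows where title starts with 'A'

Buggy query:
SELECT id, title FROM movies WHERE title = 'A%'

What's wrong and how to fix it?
Bug: Wildcards only work with LIKE; '=' treats '%' as a literal character

Fix: Replace '=' with LIKE so 'A%' is treated as a pattern

Corrected query:
SELECT id, title FROM movies WHERE title LIKE 'A%'

Result:
id | title  
---+--------
7  | Arrival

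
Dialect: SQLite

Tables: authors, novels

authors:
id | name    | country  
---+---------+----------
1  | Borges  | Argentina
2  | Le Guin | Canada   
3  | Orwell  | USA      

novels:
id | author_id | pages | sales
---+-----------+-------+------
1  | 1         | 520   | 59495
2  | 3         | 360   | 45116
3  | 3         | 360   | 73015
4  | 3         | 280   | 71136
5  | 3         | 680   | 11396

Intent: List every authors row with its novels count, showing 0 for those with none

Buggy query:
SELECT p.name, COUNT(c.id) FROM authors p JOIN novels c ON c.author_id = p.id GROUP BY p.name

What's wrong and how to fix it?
Bug: INNER JOIN drops authors rows that have no matching novels rows

Fix: Use LEFT JOIN so parents without children still appear (COUNT(c.id) gives 0)

Corrected query:
SELECT p.name, COUNT(c.id) FROM authors p LEFT JOIN novels c ON c.author_id = p.id GROUP BY p.name

Result:
name    | COUNT(c.id)
--------+------------
Borges  | 1          
Le Guin | 0          
Orwell  | 4          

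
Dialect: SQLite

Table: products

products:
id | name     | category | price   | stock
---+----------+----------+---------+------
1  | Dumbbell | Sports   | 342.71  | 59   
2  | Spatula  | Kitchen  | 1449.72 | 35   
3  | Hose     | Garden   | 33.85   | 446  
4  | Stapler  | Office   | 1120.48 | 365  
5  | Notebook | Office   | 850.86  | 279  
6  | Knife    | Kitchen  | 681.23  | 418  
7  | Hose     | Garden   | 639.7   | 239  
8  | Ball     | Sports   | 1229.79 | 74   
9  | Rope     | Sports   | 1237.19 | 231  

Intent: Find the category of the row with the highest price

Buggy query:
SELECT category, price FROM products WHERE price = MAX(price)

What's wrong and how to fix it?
Bug: WHERE is evaluated per row; an aggregate over the whole table isn't defined there

Fix: Wrap MAX in a scalar subquery so WHERE compares against a single value

Corrected query:
SELECT category, price FROM products WHERE price = (SELECT MAX(price) FROM products)

Result:
category | price  
---------+--------
Kitchen  | 1449.72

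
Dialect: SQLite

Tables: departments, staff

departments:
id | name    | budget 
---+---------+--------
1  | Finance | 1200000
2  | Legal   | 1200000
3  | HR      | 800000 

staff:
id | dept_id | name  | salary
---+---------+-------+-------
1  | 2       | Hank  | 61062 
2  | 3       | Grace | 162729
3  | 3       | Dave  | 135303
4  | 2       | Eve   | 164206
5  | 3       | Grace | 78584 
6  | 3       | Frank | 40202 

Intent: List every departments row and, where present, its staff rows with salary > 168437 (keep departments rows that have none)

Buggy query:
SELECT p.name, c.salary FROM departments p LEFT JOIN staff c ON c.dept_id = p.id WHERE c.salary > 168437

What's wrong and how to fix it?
Bug: Filtering c.salary in WHERE discards the NULL rows produced by LEFT JOIN, turning it into an inner join

Fix: Move the right-table condition into the ON clause so unmatched parents are kept

Corrected query:
SELECT p.name, c.salary FROM departments p LEFT JOIN staff c ON c.dept_id = p.id AND c.salary > 168437

Result:
name    | salary
--------+-------
Finance | NULL  
Legal   | NULL  
HR      | NULL  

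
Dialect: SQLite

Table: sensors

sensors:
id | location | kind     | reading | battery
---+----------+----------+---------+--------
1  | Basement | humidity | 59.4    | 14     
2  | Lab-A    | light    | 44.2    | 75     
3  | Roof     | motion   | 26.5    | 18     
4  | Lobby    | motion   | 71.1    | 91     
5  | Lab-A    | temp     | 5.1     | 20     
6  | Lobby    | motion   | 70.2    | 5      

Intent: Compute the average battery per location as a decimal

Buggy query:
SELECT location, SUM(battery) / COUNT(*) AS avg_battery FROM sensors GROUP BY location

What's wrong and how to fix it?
Bug: Both operands are integers, so '/' performs integer division and truncates

Fix: Multiply by 1.0 (or CAST to REAL) to force floating-point division

Corrected query:
SELECT location, SUM(battery) * 1.0 / COUNT(*) AS avg_battery FROM sensors GROUP BY location

Result:
location | avg_battery
---------+------------
Basement | 14         
Lab-A    | 47.5       
Lobby    | 48         
Roof     | 18         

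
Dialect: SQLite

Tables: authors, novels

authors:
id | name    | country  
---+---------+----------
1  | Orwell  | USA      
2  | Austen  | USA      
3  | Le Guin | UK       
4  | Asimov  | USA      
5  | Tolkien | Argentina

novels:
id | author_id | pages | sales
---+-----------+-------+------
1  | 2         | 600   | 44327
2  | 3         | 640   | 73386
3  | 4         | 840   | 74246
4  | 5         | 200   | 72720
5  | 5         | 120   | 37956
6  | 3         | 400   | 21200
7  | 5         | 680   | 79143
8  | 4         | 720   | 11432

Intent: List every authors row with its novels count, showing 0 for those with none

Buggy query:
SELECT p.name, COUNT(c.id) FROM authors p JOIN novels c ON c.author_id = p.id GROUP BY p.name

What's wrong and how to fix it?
Bug: INNER JOIN drops authors rows that have no matching novels rows

Fix: Use LEFT JOIN so parents without children still appear (COUNT(c.id) gives 0)

Corrected query:
SELECT p.name, COUNT(c.id) FROM authors p LEFT JOIN novels c ON c.author_id = p.id GROUP BY p.name

Result:
name    | COUNT(c.id)
--------+------------
Asimov  | 2          
Austen  | 1          
Le Guin | 2          
Orwell  | 0          
Tolkien | 3          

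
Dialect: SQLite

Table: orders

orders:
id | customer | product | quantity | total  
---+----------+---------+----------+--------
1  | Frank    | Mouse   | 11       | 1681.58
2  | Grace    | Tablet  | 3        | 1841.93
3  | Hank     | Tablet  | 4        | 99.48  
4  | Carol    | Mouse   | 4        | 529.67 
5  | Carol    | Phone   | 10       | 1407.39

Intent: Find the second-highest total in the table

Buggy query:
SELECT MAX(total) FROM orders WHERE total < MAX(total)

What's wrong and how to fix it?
Bug: The inner MAX is an aggregate inside WHERE, which is not allowed

Fix: Put the inner MAX in a scalar subquery

Corrected query:
SELECT MAX(total) FROM orders WHERE total < (SELECT MAX(total) FROM orders)

Result:
MAX(total)
----------
1681.58   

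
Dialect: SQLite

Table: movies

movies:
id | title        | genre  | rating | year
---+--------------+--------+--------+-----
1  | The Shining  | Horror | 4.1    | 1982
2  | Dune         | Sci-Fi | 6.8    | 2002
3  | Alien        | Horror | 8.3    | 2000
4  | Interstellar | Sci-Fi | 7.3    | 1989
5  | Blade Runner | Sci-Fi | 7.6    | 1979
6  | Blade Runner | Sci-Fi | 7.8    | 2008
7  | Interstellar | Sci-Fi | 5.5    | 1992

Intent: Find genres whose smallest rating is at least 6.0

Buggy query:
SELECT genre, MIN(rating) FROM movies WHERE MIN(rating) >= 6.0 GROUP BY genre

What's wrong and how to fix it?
Bug: MIN() in WHERE is a misuse of aggregate

Fix: Use HAVING for the per-group MIN condition

Corrected query:
SELECT genre, MIN(rating) FROM movies GROUP BY genre HAVING MIN(rating) >= 6.0

Result:
(no rows)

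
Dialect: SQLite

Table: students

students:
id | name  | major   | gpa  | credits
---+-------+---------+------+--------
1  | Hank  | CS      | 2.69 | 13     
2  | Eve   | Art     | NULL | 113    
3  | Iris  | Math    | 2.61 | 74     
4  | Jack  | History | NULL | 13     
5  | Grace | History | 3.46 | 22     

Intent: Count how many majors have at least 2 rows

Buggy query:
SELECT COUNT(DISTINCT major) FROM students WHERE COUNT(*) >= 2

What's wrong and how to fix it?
Bug: WHERE filters individual rows, not groups, so a group-level COUNT is invalid there

Fix: Group first with HAVING COUNT(*) >= 2, then COUNT the resulting groups

Corrected query:
SELECT COUNT(*) FROM (SELECT major FROM students GROUP BY major HAVING COUNT(*) >= 2)

Result:
COUNT(*)
--------
1       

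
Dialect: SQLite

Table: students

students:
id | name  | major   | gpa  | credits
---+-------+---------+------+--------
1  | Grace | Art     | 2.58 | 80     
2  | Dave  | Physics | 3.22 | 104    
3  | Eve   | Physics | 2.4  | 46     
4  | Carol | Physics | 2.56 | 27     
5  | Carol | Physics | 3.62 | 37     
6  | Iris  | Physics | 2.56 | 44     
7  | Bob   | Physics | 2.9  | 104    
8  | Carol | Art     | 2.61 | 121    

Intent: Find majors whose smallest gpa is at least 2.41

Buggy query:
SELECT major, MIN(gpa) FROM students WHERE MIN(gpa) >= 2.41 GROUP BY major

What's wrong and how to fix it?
Bug: Aggregates like MIN are computed per group after WHERE runs

Fix: Replace WHERE with HAVING after the GROUP BY

Corrected query:
SELECT major, MIN(gpa) FROM students GROUP BY major HAVING MIN(gpa) >= 2.41

Result:
major | MIN(gpa)
------+---------
Art   | 2.58    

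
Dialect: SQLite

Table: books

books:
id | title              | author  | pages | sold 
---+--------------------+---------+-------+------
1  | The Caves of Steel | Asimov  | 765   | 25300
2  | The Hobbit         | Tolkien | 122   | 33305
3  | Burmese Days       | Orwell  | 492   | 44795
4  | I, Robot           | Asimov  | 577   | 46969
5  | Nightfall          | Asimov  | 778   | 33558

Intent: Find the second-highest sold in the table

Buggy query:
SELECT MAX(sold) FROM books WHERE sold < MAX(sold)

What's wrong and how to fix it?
Bug: MAX(sold) on the right of the comparison is an aggregate-in-WHERE error

Fix: Compute the overall MAX in a subquery, then take MAX of rows below it

Corrected query:
SELECT MAX(sold) FROM books WHERE sold < (SELECT MAX(sold) FROM books)

Result:
MAX(sold)
---------
44795    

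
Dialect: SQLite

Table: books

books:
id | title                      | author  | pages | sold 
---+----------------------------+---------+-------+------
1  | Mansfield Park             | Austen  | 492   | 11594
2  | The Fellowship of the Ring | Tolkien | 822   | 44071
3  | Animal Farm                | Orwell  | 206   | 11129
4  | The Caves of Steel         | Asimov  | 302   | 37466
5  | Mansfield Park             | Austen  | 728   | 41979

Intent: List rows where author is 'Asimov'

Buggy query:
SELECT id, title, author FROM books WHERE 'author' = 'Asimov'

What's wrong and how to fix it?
Bug: Single quotes denote string literals in SQL; the column name is being compared as a constant string

Fix: Remove the quotes around the column name (or use double quotes for an identifier)

Corrected query:
SELECT id, title, author FROM books WHERE author = 'Asimov'

Result:
id | title              | author
---+--------------------+-------
4  | The Caves of Steel | Asimov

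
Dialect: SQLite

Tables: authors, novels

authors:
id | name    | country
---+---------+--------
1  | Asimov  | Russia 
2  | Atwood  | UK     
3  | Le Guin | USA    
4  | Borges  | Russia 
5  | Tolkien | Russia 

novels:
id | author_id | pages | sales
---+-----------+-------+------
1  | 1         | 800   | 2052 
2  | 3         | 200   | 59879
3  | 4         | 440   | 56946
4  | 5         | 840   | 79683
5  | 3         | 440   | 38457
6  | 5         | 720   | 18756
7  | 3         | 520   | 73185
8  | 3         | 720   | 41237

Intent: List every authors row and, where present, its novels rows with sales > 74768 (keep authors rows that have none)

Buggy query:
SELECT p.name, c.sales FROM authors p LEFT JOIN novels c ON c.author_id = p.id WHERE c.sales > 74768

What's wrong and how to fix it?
Bug: Filtering c.sales in WHERE discards the NULL rows produced by LEFT JOIN, turning it into an inner join

Fix: Put 'c.sales > 74768' in the JOIN's ON clause instead of WHERE

Corrected query:
SELECT p.name, c.sales FROM authors p LEFT JOIN novels c ON c.author_id = p.id AND c.sales > 74768

Result:
name    | sales
--------+------
Asimov  | NULL 
Atwood  | NULL 
Le Guin | NULL 
Borges  | NULL 
Tolkien | 79683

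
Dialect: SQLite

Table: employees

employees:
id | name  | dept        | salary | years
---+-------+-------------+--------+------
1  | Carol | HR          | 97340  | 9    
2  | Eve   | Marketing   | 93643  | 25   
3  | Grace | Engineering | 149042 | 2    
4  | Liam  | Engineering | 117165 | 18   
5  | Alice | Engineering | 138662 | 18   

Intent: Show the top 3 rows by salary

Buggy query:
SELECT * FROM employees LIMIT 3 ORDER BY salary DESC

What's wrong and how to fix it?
Bug: LIMIT must come after ORDER BY

Fix: Sort with ORDER BY, then apply LIMIT

Corrected query:
SELECT * FROM employees ORDER BY salary DESC LIMIT 3

Result:
id | name  | dept        | salary | years
---+-------+-------------+--------+------
3  | Grace | Engineering | 149042 | 2    
5  | Alice | Engineering | 138662 | 18   
4  | Liam  | Engineering | 117165 | 18   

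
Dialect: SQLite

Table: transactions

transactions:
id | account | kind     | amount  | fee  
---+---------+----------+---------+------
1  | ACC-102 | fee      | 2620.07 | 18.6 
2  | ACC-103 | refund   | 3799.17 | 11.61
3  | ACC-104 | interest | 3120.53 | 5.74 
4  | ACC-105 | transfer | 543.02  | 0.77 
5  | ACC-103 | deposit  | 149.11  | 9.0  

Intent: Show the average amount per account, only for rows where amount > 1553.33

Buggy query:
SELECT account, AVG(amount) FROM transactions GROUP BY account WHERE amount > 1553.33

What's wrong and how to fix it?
Bug: Row-level WHERE must come before GROUP BY in the clause order

Fix: Move the WHERE clause before GROUP BY

Corrected query:
SELECT account, AVG(amount) FROM transactions WHERE amount > 1553.33 GROUP BY account

Result:
account | AVG(amount)
--------+------------
ACC-102 | 2620.07    
ACC-103 | 3799.17    
ACC-104 | 3120.53    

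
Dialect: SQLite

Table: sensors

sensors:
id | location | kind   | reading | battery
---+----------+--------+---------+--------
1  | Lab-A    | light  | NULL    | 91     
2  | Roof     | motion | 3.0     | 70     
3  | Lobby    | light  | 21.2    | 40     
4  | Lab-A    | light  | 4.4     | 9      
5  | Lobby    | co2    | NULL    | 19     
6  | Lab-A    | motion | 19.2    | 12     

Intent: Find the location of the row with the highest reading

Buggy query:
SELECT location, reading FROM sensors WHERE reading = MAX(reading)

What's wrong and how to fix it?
Bug: WHERE is evaluated per row; an aggregate over the whole table isn't defined there

Fix: Wrap MAX in a scalar subquery so WHERE compares against a single value

Corrected query:
SELECT location, reading FROM sensors WHERE reading = (SELECT MAX(reading) FROM sensors)

Result:
location | reading
---------+--------
Lobby    | 21.2   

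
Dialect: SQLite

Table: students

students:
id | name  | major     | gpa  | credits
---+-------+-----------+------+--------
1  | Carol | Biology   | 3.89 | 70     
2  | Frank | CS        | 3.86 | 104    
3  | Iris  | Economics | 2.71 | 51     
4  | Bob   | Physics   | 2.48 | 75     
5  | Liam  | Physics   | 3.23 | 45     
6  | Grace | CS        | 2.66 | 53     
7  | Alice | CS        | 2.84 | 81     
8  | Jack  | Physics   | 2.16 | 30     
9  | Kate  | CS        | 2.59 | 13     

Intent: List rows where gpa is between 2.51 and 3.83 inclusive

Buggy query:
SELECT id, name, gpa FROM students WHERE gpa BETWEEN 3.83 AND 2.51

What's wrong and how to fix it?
Bug: BETWEEN expects the lower bound first; with 3.83 AND 2.51 the range is empty

Fix: Swap the bounds so the smaller value comes first

Corrected query:
SELECT id, name, gpa FROM students WHERE gpa BETWEEN 2.51 AND 3.83

Result:
id | name  | gpa 
---+-------+-----
3  | Iris  | 2.71
5  | Liam  | 3.23
6  | Grace | 2.66
7  | Alice | 2.84
9  | Kate  | 2.59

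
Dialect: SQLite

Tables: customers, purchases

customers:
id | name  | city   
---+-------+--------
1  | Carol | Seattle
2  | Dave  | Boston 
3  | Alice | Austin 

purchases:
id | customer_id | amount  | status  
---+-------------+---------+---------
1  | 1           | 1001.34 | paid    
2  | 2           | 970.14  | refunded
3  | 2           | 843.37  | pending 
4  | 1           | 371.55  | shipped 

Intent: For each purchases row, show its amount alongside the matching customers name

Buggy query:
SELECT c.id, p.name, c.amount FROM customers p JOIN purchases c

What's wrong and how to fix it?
Bug: JOIN with no ON clause produces a cartesian product; every purchases row pairs with every customers row

Fix: Add ON c.customer_id = p.id to the JOIN

Corrected query:
SELECT c.id, p.name, c.amount FROM customers p JOIN purchases c ON c.customer_id = p.id

Result:
id | name  | amount 
---+-------+--------
1  | Carol | 1001.34
2  | Dave  | 970.14 
3  | Dave  | 843.37 
4  | Carol | 371.55 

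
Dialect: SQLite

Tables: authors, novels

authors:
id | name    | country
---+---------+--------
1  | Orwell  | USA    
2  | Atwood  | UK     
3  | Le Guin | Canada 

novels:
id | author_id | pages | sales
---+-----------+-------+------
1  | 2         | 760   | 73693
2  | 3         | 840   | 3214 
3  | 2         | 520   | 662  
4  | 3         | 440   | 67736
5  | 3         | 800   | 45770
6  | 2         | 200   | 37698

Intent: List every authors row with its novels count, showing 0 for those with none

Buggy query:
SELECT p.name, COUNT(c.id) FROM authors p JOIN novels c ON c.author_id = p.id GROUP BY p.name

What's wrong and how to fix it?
Bug: INNER JOIN drops authors rows that have no matching novels rows

Fix: Switch to LEFT JOIN to retain unmatched parent rows

Corrected query:
SELECT p.name, COUNT(c.id) FROM authors p LEFT JOIN novels c ON c.author_id = p.id GROUP BY p.name

Result:
name    | COUNT(c.id)
--------+------------
Atwood  | 3          
Le Guin | 3          
Orwell  | 0          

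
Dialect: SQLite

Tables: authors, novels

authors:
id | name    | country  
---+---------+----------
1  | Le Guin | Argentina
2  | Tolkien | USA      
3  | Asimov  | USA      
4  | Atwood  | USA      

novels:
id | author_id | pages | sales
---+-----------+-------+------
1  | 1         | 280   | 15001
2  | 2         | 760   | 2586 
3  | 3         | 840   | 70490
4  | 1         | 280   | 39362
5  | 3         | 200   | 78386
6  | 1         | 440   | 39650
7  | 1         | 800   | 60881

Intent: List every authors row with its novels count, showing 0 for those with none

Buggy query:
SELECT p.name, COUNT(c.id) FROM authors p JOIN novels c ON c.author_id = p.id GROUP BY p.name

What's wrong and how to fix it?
Bug: INNER JOIN drops authors rows that have no matching novels rows

Fix: Use LEFT JOIN so parents without children still appear (COUNT(c.id) gives 0)

Corrected query:
SELECT p.name, COUNT(c.id) FROM authors p LEFT JOIN novels c ON c.author_id = p.id GROUP BY p.name

Result:
name    | COUNT(c.id)
--------+------------
Asimov  | 2          
Atwood  | 0          
Le Guin | 4          
Tolkien | 1          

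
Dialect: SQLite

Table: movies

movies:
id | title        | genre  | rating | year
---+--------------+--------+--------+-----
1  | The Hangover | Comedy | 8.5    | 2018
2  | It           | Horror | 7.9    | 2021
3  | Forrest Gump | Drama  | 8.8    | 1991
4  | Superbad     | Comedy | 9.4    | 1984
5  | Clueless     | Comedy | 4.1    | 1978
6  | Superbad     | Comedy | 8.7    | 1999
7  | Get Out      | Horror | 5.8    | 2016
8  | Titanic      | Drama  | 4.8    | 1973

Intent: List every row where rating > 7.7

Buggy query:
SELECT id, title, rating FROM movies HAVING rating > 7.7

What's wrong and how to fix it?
Bug: This is a non-aggregate query (no GROUP BY, no aggregates), so in SQLite the HAVING clause is invalid here; a row-level condition belongs in WHERE

Fix: Replace HAVING with WHERE since the condition applies to individual rows

Corrected query:
SELECT id, title, rating FROM movies WHERE rating > 7.7

Result:
id | title        | rating
---+--------------+-------
1  | The Hangover | 8.5   
2  | It           | 7.9   
3  | Forrest Gump | 8.8   
4  | Superbad     | 9.4   
6  | Superbad     | 8.7   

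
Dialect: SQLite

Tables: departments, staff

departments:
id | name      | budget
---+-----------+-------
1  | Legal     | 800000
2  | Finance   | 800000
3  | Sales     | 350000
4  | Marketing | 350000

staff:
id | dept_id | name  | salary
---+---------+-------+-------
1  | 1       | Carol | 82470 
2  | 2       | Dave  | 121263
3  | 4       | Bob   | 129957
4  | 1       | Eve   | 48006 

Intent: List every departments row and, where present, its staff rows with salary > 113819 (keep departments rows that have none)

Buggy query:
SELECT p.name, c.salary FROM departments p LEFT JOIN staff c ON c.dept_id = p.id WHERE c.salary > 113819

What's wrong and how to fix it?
Bug: Filtering c.salary in WHERE discards the NULL rows produced by LEFT JOIN, turning it into an inner join

Fix: Put 'c.salary > 113819' in the JOIN's ON clause instead of WHERE

Corrected query:
SELECT p.name, c.salary FROM departments p LEFT JOIN staff c ON c.dept_id = p.id AND c.salary > 113819

Result:
name      | salary
----------+-------
Legal     | NULL  
Finance   | 121263
Sales     | NULL  
Marketing | 129957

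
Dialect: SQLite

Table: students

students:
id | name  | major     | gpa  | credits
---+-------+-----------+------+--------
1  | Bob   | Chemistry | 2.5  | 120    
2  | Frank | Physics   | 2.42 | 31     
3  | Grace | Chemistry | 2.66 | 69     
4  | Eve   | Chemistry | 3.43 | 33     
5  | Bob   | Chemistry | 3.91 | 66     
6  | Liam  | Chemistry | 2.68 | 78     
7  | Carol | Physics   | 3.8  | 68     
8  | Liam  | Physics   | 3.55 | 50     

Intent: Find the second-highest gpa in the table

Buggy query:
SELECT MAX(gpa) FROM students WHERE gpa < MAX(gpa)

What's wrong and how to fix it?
Bug: MAX(gpa) on the right of the comparison is an aggregate-in-WHERE error

Fix: Put the inner MAX in a scalar subquery

Corrected query:
SELECT MAX(gpa) FROM students WHERE gpa < (SELECT MAX(gpa) FROM students)

Result:
MAX(gpa)
--------
3.8     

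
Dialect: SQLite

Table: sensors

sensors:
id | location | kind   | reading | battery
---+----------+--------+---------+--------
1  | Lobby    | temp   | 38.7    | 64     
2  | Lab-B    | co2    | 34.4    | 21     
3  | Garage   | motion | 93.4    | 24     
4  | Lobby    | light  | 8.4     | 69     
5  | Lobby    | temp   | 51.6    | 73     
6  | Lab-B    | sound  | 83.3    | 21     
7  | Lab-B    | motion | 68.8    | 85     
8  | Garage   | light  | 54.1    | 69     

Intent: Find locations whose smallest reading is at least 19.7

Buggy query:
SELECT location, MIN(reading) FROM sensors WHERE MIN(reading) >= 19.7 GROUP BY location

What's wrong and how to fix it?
Bug: Aggregates like MIN are computed per group after WHERE runs

Fix: Use HAVING for the per-group MIN condition

Corrected query:
SELECT location, MIN(reading) FROM sensors GROUP BY location HAVING MIN(reading) >= 19.7

Result:
location | MIN(reading)
---------+-------------
Garage   | 54.1        
Lab-B    | 34.4        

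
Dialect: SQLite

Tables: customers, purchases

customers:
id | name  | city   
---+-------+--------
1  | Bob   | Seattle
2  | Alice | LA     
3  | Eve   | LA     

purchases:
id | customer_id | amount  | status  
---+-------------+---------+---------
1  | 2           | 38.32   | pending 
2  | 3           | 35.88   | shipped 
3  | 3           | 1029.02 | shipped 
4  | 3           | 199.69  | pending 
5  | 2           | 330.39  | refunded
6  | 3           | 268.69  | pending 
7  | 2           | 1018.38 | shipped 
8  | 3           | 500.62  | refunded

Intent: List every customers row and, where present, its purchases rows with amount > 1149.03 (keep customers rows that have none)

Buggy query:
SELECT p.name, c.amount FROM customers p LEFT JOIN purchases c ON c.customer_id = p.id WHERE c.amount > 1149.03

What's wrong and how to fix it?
Bug: Filtering c.amount in WHERE discards the NULL rows produced by LEFT JOIN, turning it into an inner join

Fix: Put 'c.amount > 1149.03' in the JOIN's ON clause instead of WHERE

Corrected query:
SELECT p.name, c.amount FROM customers p LEFT JOIN purchases c ON c.customer_id = p.id AND c.amount > 1149.03

Result:
name  | amount
------+-------
Bob   | NULL  
Alice | NULL  
Eve   | NULL  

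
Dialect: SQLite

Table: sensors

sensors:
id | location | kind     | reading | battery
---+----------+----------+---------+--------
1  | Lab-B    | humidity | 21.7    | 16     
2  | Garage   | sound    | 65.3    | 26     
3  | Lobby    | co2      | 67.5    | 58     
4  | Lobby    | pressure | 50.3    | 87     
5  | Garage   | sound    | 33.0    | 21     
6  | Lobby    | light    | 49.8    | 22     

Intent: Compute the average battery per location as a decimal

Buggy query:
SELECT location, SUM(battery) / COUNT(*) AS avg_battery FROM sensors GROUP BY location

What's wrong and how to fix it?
Bug: Both operands are integers, so '/' performs integer division and truncates

Fix: Multiply by 1.0 (or CAST to REAL) to force floating-point division

Corrected query:
SELECT location, SUM(battery) * 1.0 / COUNT(*) AS avg_battery FROM sensors GROUP BY location

Result:
location | avg_battery
---------+------------
Garage   | 23.5       
Lab-B    | 16         
Lobby    | 55.666667  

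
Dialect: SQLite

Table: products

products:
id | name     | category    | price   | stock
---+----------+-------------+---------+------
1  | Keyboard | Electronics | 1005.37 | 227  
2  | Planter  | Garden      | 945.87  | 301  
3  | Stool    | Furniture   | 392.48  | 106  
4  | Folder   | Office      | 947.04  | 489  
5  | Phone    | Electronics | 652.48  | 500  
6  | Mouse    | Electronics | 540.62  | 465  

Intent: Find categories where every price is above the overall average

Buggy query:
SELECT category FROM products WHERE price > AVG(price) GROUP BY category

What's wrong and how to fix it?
Bug: WHERE evaluates per row before aggregation, so AVG() is unavailable

Fix: Compute the overall average in a scalar subquery and compare each group's MIN against it in HAVING

Corrected query:
SELECT category FROM products GROUP BY category HAVING MIN(price) > (SELECT AVG(price) FROM products)

Result:
category
--------
Garden  
Office  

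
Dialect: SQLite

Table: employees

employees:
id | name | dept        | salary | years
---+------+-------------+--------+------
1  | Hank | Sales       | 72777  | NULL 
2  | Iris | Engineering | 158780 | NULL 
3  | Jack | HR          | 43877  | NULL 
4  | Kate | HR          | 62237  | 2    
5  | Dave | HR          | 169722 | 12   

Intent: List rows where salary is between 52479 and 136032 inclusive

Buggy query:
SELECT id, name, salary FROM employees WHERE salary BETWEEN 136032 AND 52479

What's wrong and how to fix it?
Bug: The bounds are reversed; BETWEEN a AND b requires a <= b to match anything

Fix: Write BETWEEN 52479 AND 136032

Corrected query:
SELECT id, name, salary FROM employees WHERE salary BETWEEN 52479 AND 136032

Result:
id | name | salary
---+------+-------
1  | Hank | 72777 
4  | Kate | 62237 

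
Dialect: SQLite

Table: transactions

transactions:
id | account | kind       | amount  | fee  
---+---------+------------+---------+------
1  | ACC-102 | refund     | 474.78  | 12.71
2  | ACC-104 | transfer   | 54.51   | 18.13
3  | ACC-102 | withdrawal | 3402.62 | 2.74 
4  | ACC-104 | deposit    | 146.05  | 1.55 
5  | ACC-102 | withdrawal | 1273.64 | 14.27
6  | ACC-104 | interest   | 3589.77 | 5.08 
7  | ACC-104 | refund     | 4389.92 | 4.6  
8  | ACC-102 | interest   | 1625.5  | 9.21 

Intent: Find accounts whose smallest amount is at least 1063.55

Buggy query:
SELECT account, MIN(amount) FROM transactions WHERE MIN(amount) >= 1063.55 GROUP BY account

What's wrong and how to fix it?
Bug: Aggregates like MIN are computed per group after WHERE runs

Fix: Replace WHERE with HAVING after the GROUP BY

Corrected query:
SELECT account, MIN(amount) FROM transactions GROUP BY account HAVING MIN(amount) >= 1063.55

Result:
(no rows)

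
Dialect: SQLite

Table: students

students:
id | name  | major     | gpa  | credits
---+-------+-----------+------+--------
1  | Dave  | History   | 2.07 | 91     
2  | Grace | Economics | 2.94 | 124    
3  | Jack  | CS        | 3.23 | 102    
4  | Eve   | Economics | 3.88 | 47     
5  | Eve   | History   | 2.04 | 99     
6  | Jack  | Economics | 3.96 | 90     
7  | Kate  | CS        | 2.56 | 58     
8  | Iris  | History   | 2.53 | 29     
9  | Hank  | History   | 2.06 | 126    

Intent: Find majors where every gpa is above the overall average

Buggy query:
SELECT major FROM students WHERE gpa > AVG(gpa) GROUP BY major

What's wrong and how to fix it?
Bug: AVG() is an aggregate; it can't sit directly in WHERE

Fix: Use a subquery for AVG and a HAVING MIN(...) filter so the condition holds for every row in the group

Corrected query:
SELECT major FROM students GROUP BY major HAVING MIN(gpa) > (SELECT AVG(gpa) FROM students)

Result:
major    
---------
Economics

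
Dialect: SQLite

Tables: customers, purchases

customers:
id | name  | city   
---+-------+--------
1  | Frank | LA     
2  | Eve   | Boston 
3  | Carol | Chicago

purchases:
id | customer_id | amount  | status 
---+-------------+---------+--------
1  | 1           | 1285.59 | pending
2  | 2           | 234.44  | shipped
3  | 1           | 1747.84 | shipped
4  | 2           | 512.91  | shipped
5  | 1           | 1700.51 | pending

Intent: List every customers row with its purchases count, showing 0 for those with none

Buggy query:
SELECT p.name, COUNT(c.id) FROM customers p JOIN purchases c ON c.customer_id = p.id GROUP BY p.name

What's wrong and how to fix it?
Bug: INNER JOIN drops customers rows that have no matching purchases rows

Fix: Switch to LEFT JOIN to retain unmatched parent rows

Corrected query:
SELECT p.name, COUNT(c.id) FROM customers p LEFT JOIN purchases c ON c.customer_id = p.id GROUP BY p.name

Result:
name  | COUNT(c.id)
------+------------
Carol | 0          
Eve   | 2          
Frank | 3          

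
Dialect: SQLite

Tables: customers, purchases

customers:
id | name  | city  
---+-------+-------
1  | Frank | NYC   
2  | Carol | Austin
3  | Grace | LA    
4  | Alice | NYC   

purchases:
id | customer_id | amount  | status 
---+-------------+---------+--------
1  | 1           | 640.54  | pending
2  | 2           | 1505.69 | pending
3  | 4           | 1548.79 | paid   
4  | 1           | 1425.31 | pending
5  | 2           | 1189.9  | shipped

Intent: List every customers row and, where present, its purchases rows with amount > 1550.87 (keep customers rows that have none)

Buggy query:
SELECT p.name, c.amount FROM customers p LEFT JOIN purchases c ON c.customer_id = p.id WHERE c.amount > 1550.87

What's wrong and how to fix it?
Bug: Filtering c.amount in WHERE discards the NULL rows produced by LEFT JOIN, turning it into an inner join

Fix: Put 'c.amount > 1550.87' in the JOIN's ON clause instead of WHERE

Corrected query:
SELECT p.name, c.amount FROM customers p LEFT JOIN purchases c ON c.customer_id = p.id AND c.amount > 1550.87

Result:
name  | amount
------+-------
Frank | NULL  
Carol | NULL  
Grace | NULL  
Alice | NULL  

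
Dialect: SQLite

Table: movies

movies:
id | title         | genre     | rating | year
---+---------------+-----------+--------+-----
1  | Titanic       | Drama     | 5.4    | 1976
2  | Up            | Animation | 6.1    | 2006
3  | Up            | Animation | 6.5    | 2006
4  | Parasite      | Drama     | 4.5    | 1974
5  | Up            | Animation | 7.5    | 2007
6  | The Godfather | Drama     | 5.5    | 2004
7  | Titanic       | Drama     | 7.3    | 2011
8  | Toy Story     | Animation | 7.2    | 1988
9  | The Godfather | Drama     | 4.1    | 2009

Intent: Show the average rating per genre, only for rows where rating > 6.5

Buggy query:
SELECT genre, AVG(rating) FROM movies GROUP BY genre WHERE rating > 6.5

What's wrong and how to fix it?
Bug: Row-level WHERE must come before GROUP BY in the clause order

Fix: Move the WHERE clause before GROUP BY

Corrected query:
SELECT genre, AVG(rating) FROM movies WHERE rating > 6.5 GROUP BY genre

Result:
genre     | AVG(rating)
----------+------------
Animation | 7.35       
Drama     | 7.3        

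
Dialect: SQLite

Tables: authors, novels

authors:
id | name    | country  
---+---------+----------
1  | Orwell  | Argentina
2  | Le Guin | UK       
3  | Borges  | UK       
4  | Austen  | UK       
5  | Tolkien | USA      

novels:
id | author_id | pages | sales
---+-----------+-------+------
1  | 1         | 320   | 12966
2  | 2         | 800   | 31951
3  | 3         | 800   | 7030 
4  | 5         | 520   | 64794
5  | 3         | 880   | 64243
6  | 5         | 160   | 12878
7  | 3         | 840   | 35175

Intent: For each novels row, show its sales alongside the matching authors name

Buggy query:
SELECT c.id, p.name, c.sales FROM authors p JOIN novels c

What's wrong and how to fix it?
Bug: JOIN with no ON clause produces a cartesian product; every novels row pairs with every authors row

Fix: Specify the join condition linking the foreign key to the parent id

Corrected query:
SELECT c.id, p.name, c.sales FROM authors p JOIN novels c ON c.author_id = p.id

Result:
id | name    | sales
---+---------+------
1  | Orwell  | 12966
2  | Le Guin | 31951
3  | Borges  | 7030 
4  | Tolkien | 64794
5  | Borges  | 64243
6  | Tolkien | 12878
7  | Borges  | 35175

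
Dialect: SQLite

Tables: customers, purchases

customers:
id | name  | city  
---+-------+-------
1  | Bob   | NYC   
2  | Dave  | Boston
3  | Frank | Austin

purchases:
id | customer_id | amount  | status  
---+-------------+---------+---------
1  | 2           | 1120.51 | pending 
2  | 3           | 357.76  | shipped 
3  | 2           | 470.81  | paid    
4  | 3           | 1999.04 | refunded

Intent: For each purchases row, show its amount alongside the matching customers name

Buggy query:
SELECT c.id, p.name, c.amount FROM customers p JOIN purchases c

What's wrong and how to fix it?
Bug: Missing join condition: each purchases row is matched to all customers rows instead of just its own

Fix: Add ON c.customer_id = p.id to the JOIN

Corrected query:
SELECT c.id, p.name, c.amount FROM customers p JOIN purchases c ON c.customer_id = p.id

Result:
id | name  | amount 
---+-------+--------
1  | Dave  | 1120.51
2  | Frank | 357.76 
3  | Dave  | 470.81 
4  | Frank | 1999.04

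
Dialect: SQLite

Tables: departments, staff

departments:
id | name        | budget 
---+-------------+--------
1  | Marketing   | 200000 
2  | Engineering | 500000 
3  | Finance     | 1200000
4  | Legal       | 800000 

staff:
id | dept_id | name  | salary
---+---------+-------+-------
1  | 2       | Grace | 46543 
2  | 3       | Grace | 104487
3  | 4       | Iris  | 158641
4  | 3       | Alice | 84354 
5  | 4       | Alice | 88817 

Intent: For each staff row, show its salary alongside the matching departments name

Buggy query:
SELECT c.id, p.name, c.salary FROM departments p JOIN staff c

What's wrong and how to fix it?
Bug: Missing join condition: each staff row is matched to all departments rows instead of just its own

Fix: Specify the join condition linking the foreign key to the parent id

Corrected query:
SELECT c.id, p.name, c.salary FROM departments p JOIN staff c ON c.dept_id = p.id

Result:
id | name        | salary
---+-------------+-------
1  | Engineering | 46543 
2  | Finance     | 104487
3  | Legal       | 158641
4  | Finance     | 84354 
5  | Legal       | 88817 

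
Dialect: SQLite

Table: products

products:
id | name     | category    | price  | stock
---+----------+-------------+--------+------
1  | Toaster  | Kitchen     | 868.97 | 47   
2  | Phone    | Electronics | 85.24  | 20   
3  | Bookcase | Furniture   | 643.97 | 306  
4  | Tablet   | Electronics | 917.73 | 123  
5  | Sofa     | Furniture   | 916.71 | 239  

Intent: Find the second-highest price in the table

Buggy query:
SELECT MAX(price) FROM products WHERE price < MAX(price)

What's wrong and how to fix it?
Bug: MAX(price) on the right of the comparison is an aggregate-in-WHERE error

Fix: Compute the overall MAX in a subquery, then take MAX of rows below it

Corrected query:
SELECT MAX(price) FROM products WHERE price < (SELECT MAX(price) FROM products)

Result:
MAX(price)
----------
916.71    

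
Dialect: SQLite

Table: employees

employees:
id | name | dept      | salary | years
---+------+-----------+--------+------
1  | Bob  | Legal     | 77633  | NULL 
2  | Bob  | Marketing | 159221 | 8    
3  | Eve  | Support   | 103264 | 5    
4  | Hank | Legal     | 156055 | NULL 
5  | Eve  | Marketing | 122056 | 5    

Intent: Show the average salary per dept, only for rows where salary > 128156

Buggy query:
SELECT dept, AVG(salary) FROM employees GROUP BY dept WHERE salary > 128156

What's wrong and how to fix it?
Bug: WHERE cannot follow GROUP BY

Fix: Place WHERE between FROM and GROUP BY

Corrected query:
SELECT dept, AVG(salary) FROM employees WHERE salary > 128156 GROUP BY dept

Result:
dept      | AVG(salary)
----------+------------
Legal     | 156055     
Marketing | 159221     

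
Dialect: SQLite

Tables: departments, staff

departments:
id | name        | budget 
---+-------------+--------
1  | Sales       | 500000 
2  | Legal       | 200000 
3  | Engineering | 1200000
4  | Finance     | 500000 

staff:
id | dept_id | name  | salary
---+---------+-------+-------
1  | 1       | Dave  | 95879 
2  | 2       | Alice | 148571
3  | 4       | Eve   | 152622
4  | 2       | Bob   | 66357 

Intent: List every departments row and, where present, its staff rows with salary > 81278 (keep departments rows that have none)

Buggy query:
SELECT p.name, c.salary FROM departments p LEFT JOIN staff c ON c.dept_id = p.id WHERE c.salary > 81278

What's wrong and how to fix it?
Bug: Filtering c.salary in WHERE discards the NULL rows produced by LEFT JOIN, turning it into an inner join

Fix: Put 'c.salary > 81278' in the JOIN's ON clause instead of WHERE

Corrected query:
SELECT p.name, c.salary FROM departments p LEFT JOIN staff c ON c.dept_id = p.id AND c.salary > 81278

Result:
name        | salary
------------+-------
Sales       | 95879 
Legal       | 148571
Engineering | NULL  
Finance     | 152622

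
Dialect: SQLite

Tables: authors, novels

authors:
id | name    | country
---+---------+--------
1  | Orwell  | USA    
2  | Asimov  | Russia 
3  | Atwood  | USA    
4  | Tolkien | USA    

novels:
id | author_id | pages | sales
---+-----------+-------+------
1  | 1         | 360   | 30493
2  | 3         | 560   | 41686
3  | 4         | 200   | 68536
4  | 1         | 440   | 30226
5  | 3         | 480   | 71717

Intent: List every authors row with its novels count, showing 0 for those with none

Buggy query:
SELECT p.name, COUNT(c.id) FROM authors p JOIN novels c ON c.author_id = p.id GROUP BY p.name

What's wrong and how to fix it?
Bug: An inner join excludes parents with zero children

Fix: Use LEFT JOIN so parents without children still appear (COUNT(c.id) gives 0)

Corrected query:
SELECT p.name, COUNT(c.id) FROM authors p LEFT JOIN novels c ON c.author_id = p.id GROUP BY p.name

Result:
name    | COUNT(c.id)
--------+------------
Asimov  | 0          
Atwood  | 2          
Orwell  | 2          
Tolkien | 1          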